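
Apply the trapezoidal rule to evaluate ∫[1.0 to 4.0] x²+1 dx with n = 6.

f(x) = x²+1
a = 1.0, b = 4.0, n = 6
h = (b - a)/n = 0.500000

Trapezoidal rule: (h/2)[f(x₀) + 2f(x₁) + 2f(x₂) + ... + f(xₙ)]

x_0 = 1.0000, f(x_0) = 2.000000, coefficient = 1
x_1 = 1.5000, f(x_1) = 3.250000, coefficient = 2
x_2 = 2.0000, f(x_2) = 5.000000, coefficient = 2
x_3 = 2.5000, f(x_3) = 7.250000, coefficient = 2
x_4 = 3.0000, f(x_4) = 10.000000, coefficient = 2
x_5 = 3.5000, f(x_5) = 13.250000, coefficient = 2
x_6 = 4.0000, f(x_6) = 17.000000, coefficient = 1

I ≈ (0.500000/2) × 96.500000 = 24.125000
Exact value: 24.000000
Error: 0.125000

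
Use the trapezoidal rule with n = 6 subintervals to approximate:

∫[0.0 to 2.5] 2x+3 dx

f(x) = 2x+3
a = 0.0, b = 2.5, n = 6
h = (b - a)/n = 0.416667

Trapezoidal rule: (h/2)[f(x₀) + 2f(x₁) + 2f(x₂) + ... + f(xₙ)]

x_0 = 0.0000, f(x_0) = 3.000000, coefficient = 1
x_1 = 0.4167, f(x_1) = 3.833333, coefficient = 2
x_2 = 0.8333, f(x_2) = 4.666667, coefficient = 2
x_3 = 1.2500, f(x_3) = 5.500000, coefficient = 2
x_4 = 1.6667, f(x_4) = 6.333333, coefficient = 2
x_5 = 2.0833, f(x_5) = 7.166667, coefficient = 2
x_6 = 2.5000, f(x_6) = 8.000000, coefficient = 1

I ≈ (0.416667/2) × 66.000000 = 13.750000
Exact value: 13.750000
Error: 0.000000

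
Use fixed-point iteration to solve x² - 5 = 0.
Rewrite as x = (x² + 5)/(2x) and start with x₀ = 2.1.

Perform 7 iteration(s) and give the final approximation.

Equation: x² - 5 = 0
Fixed-point form: x = (x² + 5)/(2x)
x₀ = 2.1

x_1 = g(2.100000) = 2.240476
x_2 = g(2.240476) = 2.236072
x_3 = g(2.236072) = 2.236068
x_4 = g(2.236068) = 2.236068
x_5 = g(2.236068) = 2.236068
x_6 = g(2.236068) = 2.236068
x_7 = g(2.236068) = 2.236068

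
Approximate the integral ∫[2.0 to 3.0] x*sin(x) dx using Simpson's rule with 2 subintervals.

f(x) = x*sin(x)
a = 2.0, b = 3.0, n = 2
h = (b - a)/n = 0.500000

Simpson's rule: (h/3)[f(x₀) + 4f(x₁) + 2f(x₂) + ... + f(xₙ)]

x_0 = 2.0000, f(x_0) = 1.818595, coefficient = 1
x_1 = 2.5000, f(x_1) = 1.496180, coefficient = 4
x_2 = 3.0000, f(x_2) = 0.423360, coefficient = 1

I ≈ (0.500000/3) × 8.226676 = 1.371113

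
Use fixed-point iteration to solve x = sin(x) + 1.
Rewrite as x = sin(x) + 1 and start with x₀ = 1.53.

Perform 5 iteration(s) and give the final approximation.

Equation: x = sin(x) + 1
Fixed-point form: x = sin(x) + 1
x₀ = 1.53

x_1 = g(1.530000) = 1.999168
x_2 = g(1.999168) = 1.909643
x_3 = g(1.909643) = 1.943139
x_4 = g(1.943139) = 1.931478
x_5 = g(1.931478) = 1.935657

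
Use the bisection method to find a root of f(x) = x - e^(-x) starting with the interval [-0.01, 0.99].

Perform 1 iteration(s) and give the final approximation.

f(x) = x - e^(-x)
Initial interval: [-0.01, 0.99]

Iteration 1:
  c_1 = (-0.010000 + 0.990000)/2 = 0.490000
  f(c_1) = f(0.490000) = -0.122626
  f(a) × f(c) ≥ 0, new interval: [0.490000, 0.990000]

After 1 iteration(s), the approximation is c_1 = 0.490000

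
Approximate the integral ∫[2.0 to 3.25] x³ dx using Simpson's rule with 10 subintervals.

f(x) = x³
a = 2.0, b = 3.25, n = 10
h = (b - a)/n = 0.125000

Simpson's rule: (h/3)[f(x₀) + 4f(x₁) + 2f(x₂) + ... + f(xₙ)]

x_0 = 2.0000, f(x_0) = 8.000000, coefficient = 1
x_1 = 2.1250, f(x_1) = 9.595703, coefficient = 4
x_2 = 2.2500, f(x_2) = 11.390625, coefficient = 2
x_3 = 2.3750, f(x_3) = 13.396484, coefficient = 4
x_4 = 2.5000, f(x_4) = 15.625000, coefficient = 2
x_5 = 2.6250, f(x_5) = 18.087891, coefficient = 4
x_6 = 2.7500, f(x_6) = 20.796875, coefficient = 2
x_7 = 2.8750, f(x_7) = 23.763672, coefficient = 4
x_8 = 3.0000, f(x_8) = 27.000000, coefficient = 2
x_9 = 3.1250, f(x_9) = 30.517578, coefficient = 4
x_10 = 3.2500, f(x_10) = 34.328125, coefficient = 1

I ≈ (0.125000/3) × 573.398438 = 23.891602
Exact value: 23.891602
Error: 0.000000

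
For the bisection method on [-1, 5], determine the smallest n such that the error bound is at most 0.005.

We need (b-a)/2^n ≤ 0.005
(5 - (-1))/2^n ≤ 0.005
6/2^n ≤ 0.005
2^n ≥ 1200
n ≥ log₂(1200) = 10.23
n ≥ 11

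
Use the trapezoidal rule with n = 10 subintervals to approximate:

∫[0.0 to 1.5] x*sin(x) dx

f(x) = x*sin(x)
a = 0.0, b = 1.5, n = 10
h = (b - a)/n = 0.150000

Trapezoidal rule: (h/2)[f(x₀) + 2f(x₁) + 2f(x₂) + ... + f(xₙ)]

x_0 = 0.0000, f(x_0) = 0.000000, coefficient = 1
x_1 = 0.1500, f(x_1) = 0.022416, coefficient = 2
x_2 = 0.3000, f(x_2) = 0.088656, coefficient = 2
x_3 = 0.4500, f(x_3) = 0.195734, coefficient = 2
x_4 = 0.6000, f(x_4) = 0.338785, coefficient = 2
x_5 = 0.7500, f(x_5) = 0.511229, coefficient = 2
x_6 = 0.9000, f(x_6) = 0.704994, coefficient = 2
x_7 = 1.0500, f(x_7) = 0.910794, coefficient = 2
x_8 = 1.2000, f(x_8) = 1.118447, coefficient = 2
x_9 = 1.3500, f(x_9) = 1.317227, coefficient = 2
x_10 = 1.5000, f(x_10) = 1.496242, coefficient = 1

I ≈ (0.150000/2) × 11.912808 = 0.893461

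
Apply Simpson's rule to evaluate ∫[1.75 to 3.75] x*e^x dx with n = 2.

f(x) = x*e^x
a = 1.75, b = 3.75, n = 2
h = (b - a)/n = 1.000000

Simpson's rule: (h/3)[f(x₀) + 4f(x₁) + 2f(x₂) + ... + f(xₙ)]

x_0 = 1.7500, f(x_0) = 10.070555, coefficient = 1
x_1 = 2.7500, f(x_1) = 43.017238, coefficient = 4
x_2 = 3.7500, f(x_2) = 159.454058, coefficient = 1

I ≈ (1.000000/3) × 341.593563 = 113.864521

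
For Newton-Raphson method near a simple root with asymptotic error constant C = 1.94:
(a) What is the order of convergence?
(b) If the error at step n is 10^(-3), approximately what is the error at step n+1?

(a) Newton-Raphson has quadratic (order 2) convergence near simple roots.
    This means |e_{n+1}| ≈ C|e_n|².

(b) With |e_n| = 10^(-3) and C = 1.94:
    |e_{n+1}| ≈ 1.94 × (10^(-3))² = 1.94 × 10^(-6)

(a) 2 (quadratic); (b) |e_{n+1}| ≈ 1.940e-06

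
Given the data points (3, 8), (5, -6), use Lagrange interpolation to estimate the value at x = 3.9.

Lagrange interpolation formula:
P(x) = Σ yᵢ × Lᵢ(x)
where Lᵢ(x) = Π_{j≠i} (x - xⱼ)/(xᵢ - xⱼ)

L_0(3.9) = (3.9 - 5)/(3 - 5) = 0.550000
L_1(3.9) = (3.9 - 3)/(5 - 3) = 0.450000

P(3.9) = 8×L_0(3.9) + (-6)×L_1(3.9)
P(3.9) = 1.700000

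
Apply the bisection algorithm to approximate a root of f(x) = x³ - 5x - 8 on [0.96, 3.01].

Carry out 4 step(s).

f(x) = x³ - 5x - 8
Initial interval: [0.96, 3.01]

Iteration 1:
  c_1 = (0.960000 + 3.010000)/2 = 1.985000
  f(c_1) = f(1.985000) = -10.103653
  f(a) × f(c) ≥ 0, new interval: [1.985000, 3.010000]
Iteration 2:
  c_2 = (1.985000 + 3.010000)/2 = 2.497500
  f(c_2) = f(2.497500) = -4.909328
  f(a) × f(c) ≥ 0, new interval: [2.497500, 3.010000]
Iteration 3:
  c_3 = (2.497500 + 3.010000)/2 = 2.753750
  f(c_3) = f(2.753750) = -0.886681
  f(a) × f(c) ≥ 0, new interval: [2.753750, 3.010000]
Iteration 4:
  c_4 = (2.753750 + 3.010000)/2 = 2.881875
  f(c_4) = f(2.881875) = 1.525183
  f(a) × f(c) < 0, new interval: [2.753750, 2.881875]

After 4 iteration(s), the approximation is c_4 = 2.881875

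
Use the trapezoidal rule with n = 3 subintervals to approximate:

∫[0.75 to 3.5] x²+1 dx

f(x) = x²+1
a = 0.75, b = 3.5, n = 3
h = (b - a)/n = 0.916667

Trapezoidal rule: (h/2)[f(x₀) + 2f(x₁) + 2f(x₂) + ... + f(xₙ)]

x_0 = 0.7500, f(x_0) = 1.562500, coefficient = 1
x_1 = 1.6667, f(x_1) = 3.777778, coefficient = 2
x_2 = 2.5833, f(x_2) = 7.673611, coefficient = 2
x_3 = 3.5000, f(x_3) = 13.250000, coefficient = 1

I ≈ (0.916667/2) × 37.715278 = 17.286169
Exact value: 16.901042
Error: 0.385127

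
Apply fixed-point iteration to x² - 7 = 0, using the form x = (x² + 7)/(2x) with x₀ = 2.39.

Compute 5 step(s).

Equation: x² - 7 = 0
Fixed-point form: x = (x² + 7)/(2x)
x₀ = 2.39

x_1 = g(2.390000) = 2.659435
x_2 = g(2.659435) = 2.645787
x_3 = g(2.645787) = 2.645751
x_4 = g(2.645751) = 2.645751
x_5 = g(2.645751) = 2.645751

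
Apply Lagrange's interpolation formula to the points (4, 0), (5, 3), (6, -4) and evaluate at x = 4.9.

Lagrange interpolation formula:
P(x) = Σ yᵢ × Lᵢ(x)
where Lᵢ(x) = Π_{j≠i} (x - xⱼ)/(xᵢ - xⱼ)

L_0(4.9) = (4.9 - 5)/(4 - 5) × (4.9 - 6)/(4 - 6) = 0.055000
L_1(4.9) = (4.9 - 4)/(5 - 4) × (4.9 - 6)/(5 - 6) = 0.990000
L_2(4.9) = (4.9 - 4)/(6 - 4) × (4.9 - 5)/(6 - 5) = -0.045000

P(4.9) = 0×L_0(4.9) + 3×L_1(4.9) + (-4)×L_2(4.9)
P(4.9) = 3.150000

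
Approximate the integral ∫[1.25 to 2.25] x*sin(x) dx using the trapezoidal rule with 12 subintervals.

f(x) = x*sin(x)
a = 1.25, b = 2.25, n = 12
h = (b - a)/n = 0.083333

Trapezoidal rule: (h/2)[f(x₀) + 2f(x₁) + 2f(x₂) + ... + f(xₙ)]

x_0 = 1.2500, f(x_0) = 1.186231, coefficient = 1
x_1 = 1.3333, f(x_1) = 1.295917, coefficient = 2
x_2 = 1.4167, f(x_2) = 1.399873, coefficient = 2
x_3 = 1.5000, f(x_3) = 1.496242, coefficient = 2
x_4 = 1.5833, f(x_4) = 1.583209, coefficient = 2
x_5 = 1.6667, f(x_5) = 1.659013, coefficient = 2
x_6 = 1.7500, f(x_6) = 1.721975, coefficient = 2
x_7 = 1.8333, f(x_7) = 1.770514, coefficient = 2
x_8 = 1.9167, f(x_8) = 1.803163, coefficient = 2
x_9 = 2.0000, f(x_9) = 1.818595, coefficient = 2
x_10 = 2.0833, f(x_10) = 1.815632, coefficient = 2
x_11 = 2.1667, f(x_11) = 1.793264, coefficient = 2
x_12 = 2.2500, f(x_12) = 1.750665, coefficient = 1

I ≈ (0.083333/2) × 39.251690 = 1.635487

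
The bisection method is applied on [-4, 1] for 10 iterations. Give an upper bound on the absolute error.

Bisection error bound: |error| ≤ (b-a)/2^n
|error| ≤ (1 - (-4))/2^10 = 5/2^10
|error| ≤ 0.0048828125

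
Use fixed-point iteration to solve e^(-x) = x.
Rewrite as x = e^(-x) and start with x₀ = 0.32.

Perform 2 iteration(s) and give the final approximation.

Equation: e^(-x) = x
Fixed-point form: x = e^(-x)
x₀ = 0.32

x_1 = g(0.320000) = 0.726149
x_2 = g(0.726149) = 0.483768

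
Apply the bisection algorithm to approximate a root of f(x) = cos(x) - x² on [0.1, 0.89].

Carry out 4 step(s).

f(x) = cos(x) - x²
Initial interval: [0.1, 0.89]

Iteration 1:
  c_1 = (0.100000 + 0.890000)/2 = 0.495000
  f(c_1) = f(0.495000) = 0.634944
  f(a) × f(c) ≥ 0, new interval: [0.495000, 0.890000]
Iteration 2:
  c_2 = (0.495000 + 0.890000)/2 = 0.692500
  f(c_2) = f(0.692500) = 0.290096
  f(a) × f(c) ≥ 0, new interval: [0.692500, 0.890000]
Iteration 3:
  c_3 = (0.692500 + 0.890000)/2 = 0.791250
  f(c_3) = f(0.791250) = 0.076880
  f(a) × f(c) ≥ 0, new interval: [0.791250, 0.890000]
Iteration 4:
  c_4 = (0.791250 + 0.890000)/2 = 0.840625
  f(c_4) = f(0.840625) = -0.039653
  f(a) × f(c) < 0, new interval: [0.791250, 0.840625]

After 4 iteration(s), the approximation is c_4 = 0.840625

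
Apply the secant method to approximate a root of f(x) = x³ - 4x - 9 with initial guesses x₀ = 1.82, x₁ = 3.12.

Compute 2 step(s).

f(x) = x³ - 4x - 9
x₀ = 1.82, x₁ = 3.12

Secant formula: x_{n+1} = x_n - f(x_n)(x_n - x_{n-1})/(f(x_n) - f(x_{n-1}))

Iteration 1:
  f(1.820000) = -10.251432
  f(3.120000) = 8.891328
  x_2 = 3.120000 - 8.891328×(3.120000 - 1.820000)/(8.891328 - (-10.251432))
       = 2.516183
Iteration 2:
  f(3.120000) = 8.891328
  f(2.516183) = -3.134334
  x_3 = 2.516183 - (-3.134334)×(2.516183 - 3.120000)/(-3.134334 - 8.891328)
       = 2.673560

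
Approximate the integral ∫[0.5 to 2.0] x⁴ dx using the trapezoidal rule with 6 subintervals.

f(x) = x⁴
a = 0.5, b = 2.0, n = 6
h = (b - a)/n = 0.250000

Trapezoidal rule: (h/2)[f(x₀) + 2f(x₁) + 2f(x₂) + ... + f(xₙ)]

x_0 = 0.5000, f(x_0) = 0.062500, coefficient = 1
x_1 = 0.7500, f(x_1) = 0.316406, coefficient = 2
x_2 = 1.0000, f(x_2) = 1.000000, coefficient = 2
x_3 = 1.2500, f(x_3) = 2.441406, coefficient = 2
x_4 = 1.5000, f(x_4) = 5.062500, coefficient = 2
x_5 = 1.7500, f(x_5) = 9.378906, coefficient = 2
x_6 = 2.0000, f(x_6) = 16.000000, coefficient = 1

I ≈ (0.250000/2) × 52.460938 = 6.557617
Exact value: 6.393750
Error: 0.163867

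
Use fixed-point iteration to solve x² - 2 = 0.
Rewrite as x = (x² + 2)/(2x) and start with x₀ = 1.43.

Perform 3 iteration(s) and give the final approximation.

Equation: x² - 2 = 0
Fixed-point form: x = (x² + 2)/(2x)
x₀ = 1.43

x_1 = g(1.430000) = 1.414301
x_2 = g(1.414301) = 1.414214
x_3 = g(1.414214) = 1.414214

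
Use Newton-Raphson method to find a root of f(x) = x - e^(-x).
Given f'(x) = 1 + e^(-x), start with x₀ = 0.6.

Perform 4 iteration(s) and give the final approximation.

f(x) = x - e^(-x)
f'(x) = 1 + e^(-x)
x₀ = 0.6

Newton-Raphson formula: x_{n+1} = x_n - f(x_n)/f'(x_n)

Iteration 1:
  f(0.600000) = 0.051188
  f'(0.600000) = 1.548812
  x_1 = 0.600000 - 0.051188/1.548812 = 0.566950
Iteration 2:
  f(0.566950) = -0.000303
  f'(0.566950) = 1.567253
  x_2 = 0.566950 - (-0.000303)/1.567253 = 0.567143
Iteration 3:
  f(0.567143) = 0.000000
  f'(0.567143) = 1.567143
  x_3 = 0.567143 - 0.000000/1.567143 = 0.567143
Iteration 4:
  f(0.567143) = 0.000000
  f'(0.567143) = 1.567143
  x_4 = 0.567143 - 0.000000/1.567143 = 0.567143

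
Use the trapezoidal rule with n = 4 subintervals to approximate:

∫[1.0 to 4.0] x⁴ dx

f(x) = x⁴
a = 1.0, b = 4.0, n = 4
h = (b - a)/n = 0.750000

Trapezoidal rule: (h/2)[f(x₀) + 2f(x₁) + 2f(x₂) + ... + f(xₙ)]

x_0 = 1.0000, f(x_0) = 1.000000, coefficient = 1
x_1 = 1.7500, f(x_1) = 9.378906, coefficient = 2
x_2 = 2.5000, f(x_2) = 39.062500, coefficient = 2
x_3 = 3.2500, f(x_3) = 111.566406, coefficient = 2
x_4 = 4.0000, f(x_4) = 256.000000, coefficient = 1

I ≈ (0.750000/2) × 577.015625 = 216.380859
Exact value: 204.600000
Error: 11.780859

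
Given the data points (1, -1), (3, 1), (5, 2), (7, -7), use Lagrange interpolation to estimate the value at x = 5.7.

Lagrange interpolation formula:
P(x) = Σ yᵢ × Lᵢ(x)
where Lᵢ(x) = Π_{j≠i} (x - xⱼ)/(xᵢ - xⱼ)

L_0(5.7) = (5.7 - 3)/(1 - 3) × (5.7 - 5)/(1 - 5) × (5.7 - 7)/(1 - 7) = 0.051188
L_1(5.7) = (5.7 - 1)/(3 - 1) × (5.7 - 5)/(3 - 5) × (5.7 - 7)/(3 - 7) = -0.267313
L_2(5.7) = (5.7 - 1)/(5 - 1) × (5.7 - 3)/(5 - 3) × (5.7 - 7)/(5 - 7) = 1.031062
L_3(5.7) = (5.7 - 1)/(7 - 1) × (5.7 - 3)/(7 - 3) × (5.7 - 5)/(7 - 5) = 0.185063

P(5.7) = (-1)×L_0(5.7) + 1×L_1(5.7) + 2×L_2(5.7) + (-7)×L_3(5.7)
P(5.7) = 0.448187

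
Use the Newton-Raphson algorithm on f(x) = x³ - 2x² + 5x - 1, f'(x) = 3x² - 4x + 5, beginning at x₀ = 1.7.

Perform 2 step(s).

f(x) = x³ - 2x² + 5x - 1
f'(x) = 3x² - 4x + 5
x₀ = 1.7

Newton-Raphson formula: x_{n+1} = x_n - f(x_n)/f'(x_n)

Iteration 1:
  f(1.700000) = 6.633000
  f'(1.700000) = 6.870000
  x_1 = 1.700000 - 6.633000/6.870000 = 0.734498
Iteration 2:
  f(0.734498) = 1.989767
  f'(0.734498) = 3.680470
  x_2 = 0.734498 - 1.989767/3.680470 = 0.193869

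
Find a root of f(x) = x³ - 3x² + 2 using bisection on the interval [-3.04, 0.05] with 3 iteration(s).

f(x) = x³ - 3x² + 2
Initial interval: [-3.04, 0.05]

Iteration 1:
  c_1 = (-3.040000 + 0.050000)/2 = -1.495000
  f(c_1) = f(-1.495000) = -8.046437
  f(a) × f(c) ≥ 0, new interval: [-1.495000, 0.050000]
Iteration 2:
  c_2 = (-1.495000 + 0.050000)/2 = -0.722500
  f(c_2) = f(-0.722500) = 0.056832
  f(a) × f(c) < 0, new interval: [-1.495000, -0.722500]
Iteration 3:
  c_3 = (-1.495000 + (-0.722500))/2 = -1.108750
  f(c_3) = f(-1.108750) = -3.050996
  f(a) × f(c) ≥ 0, new interval: [-1.108750, -0.722500]

After 3 iteration(s), the approximation is c_3 = -1.108750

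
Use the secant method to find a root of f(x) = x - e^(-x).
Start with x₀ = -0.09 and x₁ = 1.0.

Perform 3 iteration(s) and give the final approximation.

f(x) = x - e^(-x)
x₀ = -0.09, x₁ = 1.0

Secant formula: x_{n+1} = x_n - f(x_n)(x_n - x_{n-1})/(f(x_n) - f(x_{n-1}))

Iteration 1:
  f(-0.090000) = -1.184174
  f(1.000000) = 0.632121
  x_2 = 1.000000 - 0.632121×(1.000000 - (-0.090000))/(0.632121 - (-1.184174))
       = 0.620650
Iteration 2:
  f(1.000000) = 0.632121
  f(0.620650) = 0.083055
  x_3 = 0.620650 - 0.083055×(0.620650 - 1.000000)/(0.083055 - 0.632121)
       = 0.563267
Iteration 3:
  f(0.620650) = 0.083055
  f(0.563267) = -0.006079
  x_4 = 0.563267 - (-0.006079)×(0.563267 - 0.620650)/(-0.006079 - 0.083055)
       = 0.567181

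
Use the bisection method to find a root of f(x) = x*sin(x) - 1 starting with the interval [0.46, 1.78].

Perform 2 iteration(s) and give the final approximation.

f(x) = x*sin(x) - 1
Initial interval: [0.46, 1.78]

Iteration 1:
  c_1 = (0.460000 + 1.780000)/2 = 1.120000
  f(c_1) = f(1.120000) = 0.008112
  f(a) × f(c) < 0, new interval: [0.460000, 1.120000]
Iteration 2:
  c_2 = (0.460000 + 1.120000)/2 = 0.790000
  f(c_2) = f(0.790000) = -0.438821
  f(a) × f(c) ≥ 0, new interval: [0.790000, 1.120000]

After 2 iteration(s), the approximation is c_2 = 0.790000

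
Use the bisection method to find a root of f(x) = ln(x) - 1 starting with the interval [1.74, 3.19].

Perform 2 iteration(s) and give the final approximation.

f(x) = ln(x) - 1
Initial interval: [1.74, 3.19]

Iteration 1:
  c_1 = (1.740000 + 3.190000)/2 = 2.465000
  f(c_1) = f(2.465000) = -0.097808
  f(a) × f(c) ≥ 0, new interval: [2.465000, 3.190000]
Iteration 2:
  c_2 = (2.465000 + 3.190000)/2 = 2.827500
  f(c_2) = f(2.827500) = 0.039393
  f(a) × f(c) < 0, new interval: [2.465000, 2.827500]

After 2 iteration(s), the approximation is c_2 = 2.827500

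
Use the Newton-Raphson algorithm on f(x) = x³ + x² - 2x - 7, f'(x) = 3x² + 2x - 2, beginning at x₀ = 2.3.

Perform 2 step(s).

f(x) = x³ + x² - 2x - 7
f'(x) = 3x² + 2x - 2
x₀ = 2.3

Newton-Raphson formula: x_{n+1} = x_n - f(x_n)/f'(x_n)

Iteration 1:
  f(2.300000) = 5.857000
  f'(2.300000) = 18.470000
  x_1 = 2.300000 - 5.857000/18.470000 = 1.982891
Iteration 2:
  f(1.982891) = 0.762520
  f'(1.982891) = 13.761355
  x_2 = 1.982891 - 0.762520/13.761355 = 1.927481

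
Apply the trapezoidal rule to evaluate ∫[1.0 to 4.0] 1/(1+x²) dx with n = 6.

f(x) = 1/(1+x²)
a = 1.0, b = 4.0, n = 6
h = (b - a)/n = 0.500000

Trapezoidal rule: (h/2)[f(x₀) + 2f(x₁) + 2f(x₂) + ... + f(xₙ)]

x_0 = 1.0000, f(x_0) = 0.500000, coefficient = 1
x_1 = 1.5000, f(x_1) = 0.307692, coefficient = 2
x_2 = 2.0000, f(x_2) = 0.200000, coefficient = 2
x_3 = 2.5000, f(x_3) = 0.137931, coefficient = 2
x_4 = 3.0000, f(x_4) = 0.100000, coefficient = 2
x_5 = 3.5000, f(x_5) = 0.075472, coefficient = 2
x_6 = 4.0000, f(x_6) = 0.058824, coefficient = 1

I ≈ (0.500000/2) × 2.201014 = 0.550253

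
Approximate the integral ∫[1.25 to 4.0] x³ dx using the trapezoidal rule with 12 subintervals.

f(x) = x³
a = 1.25, b = 4.0, n = 12
h = (b - a)/n = 0.229167

Trapezoidal rule: (h/2)[f(x₀) + 2f(x₁) + 2f(x₂) + ... + f(xₙ)]

x_0 = 1.2500, f(x_0) = 1.953125, coefficient = 1
x_1 = 1.4792, f(x_1) = 3.236319, coefficient = 2
x_2 = 1.7083, f(x_2) = 4.985605, coefficient = 2
x_3 = 1.9375, f(x_3) = 7.273193, coefficient = 2
x_4 = 2.1667, f(x_4) = 10.171296, coefficient = 2
x_5 = 2.3958, f(x_5) = 13.752125, coefficient = 2
x_6 = 2.6250, f(x_6) = 18.087891, coefficient = 2
x_7 = 2.8542, f(x_7) = 23.250805, coefficient = 2
x_8 = 3.0833, f(x_8) = 29.313079, coefficient = 2
x_9 = 3.3125, f(x_9) = 36.346924, coefficient = 2
x_10 = 3.5417, f(x_10) = 44.424552, coefficient = 2
x_11 = 3.7708, f(x_11) = 53.618173, coefficient = 2
x_12 = 4.0000, f(x_12) = 64.000000, coefficient = 1

I ≈ (0.229167/2) × 554.873047 = 63.579203
Exact value: 63.389648
Error: 0.189555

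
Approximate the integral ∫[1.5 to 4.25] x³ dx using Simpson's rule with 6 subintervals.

f(x) = x³
a = 1.5, b = 4.25, n = 6
h = (b - a)/n = 0.458333

Simpson's rule: (h/3)[f(x₀) + 4f(x₁) + 2f(x₂) + ... + f(xₙ)]

x_0 = 1.5000, f(x_0) = 3.375000, coefficient = 1
x_1 = 1.9583, f(x_1) = 7.510344, coefficient = 4
x_2 = 2.4167, f(x_2) = 14.114005, coefficient = 2
x_3 = 2.8750, f(x_3) = 23.763672, coefficient = 4
x_4 = 3.3333, f(x_4) = 37.037037, coefficient = 2
x_5 = 3.7917, f(x_5) = 54.511791, coefficient = 4
x_6 = 4.2500, f(x_6) = 76.765625, coefficient = 1

I ≈ (0.458333/3) × 525.585938 = 80.297852
Exact value: 80.297852
Error: 0.000000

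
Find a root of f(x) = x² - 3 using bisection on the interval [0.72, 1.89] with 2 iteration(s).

f(x) = x² - 3
Initial interval: [0.72, 1.89]

Iteration 1:
  c_1 = (0.720000 + 1.890000)/2 = 1.305000
  f(c_1) = f(1.305000) = -1.296975
  f(a) × f(c) ≥ 0, new interval: [1.305000, 1.890000]
Iteration 2:
  c_2 = (1.305000 + 1.890000)/2 = 1.597500
  f(c_2) = f(1.597500) = -0.447994
  f(a) × f(c) ≥ 0, new interval: [1.597500, 1.890000]

After 2 iteration(s), the approximation is c_2 = 1.597500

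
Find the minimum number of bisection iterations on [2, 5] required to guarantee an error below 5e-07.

We need (b-a)/2^n ≤ 5e-07
(5 - 2)/2^n ≤ 5e-07
3/2^n ≤ 5e-07
2^n ≥ 6000000
n ≥ log₂(6000000) = 22.52
n ≥ 23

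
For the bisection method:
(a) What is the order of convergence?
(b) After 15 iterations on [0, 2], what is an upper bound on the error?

(a) Bisection has linear (order 1) convergence; the error is halved each step.

(b) Error bound = (b-a)/2^n = (2 - 0)/2^{15}
    = 2/2^{15}

(a) 1 (linear); (b) error ≤ 6.10e-05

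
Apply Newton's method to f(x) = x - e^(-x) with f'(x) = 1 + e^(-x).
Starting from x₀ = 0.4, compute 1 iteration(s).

f(x) = x - e^(-x)
f'(x) = 1 + e^(-x)
x₀ = 0.4

Newton-Raphson formula: x_{n+1} = x_n - f(x_n)/f'(x_n)

Iteration 1:
  f(0.400000) = -0.270320
  f'(0.400000) = 1.670320
  x_1 = 0.400000 - (-0.270320)/1.670320 = 0.561837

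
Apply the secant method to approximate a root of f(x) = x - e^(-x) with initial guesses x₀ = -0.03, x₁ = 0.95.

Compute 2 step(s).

f(x) = x - e^(-x)
x₀ = -0.03, x₁ = 0.95

Secant formula: x_{n+1} = x_n - f(x_n)(x_n - x_{n-1})/(f(x_n) - f(x_{n-1}))

Iteration 1:
  f(-0.030000) = -1.060455
  f(0.950000) = 0.563259
  x_2 = 0.950000 - 0.563259×(0.950000 - (-0.030000))/(0.563259 - (-1.060455))
       = 0.610042
Iteration 2:
  f(0.950000) = 0.563259
  f(0.610042) = 0.066715
  x_3 = 0.610042 - 0.066715×(0.610042 - 0.950000)/(0.066715 - 0.563259)
       = 0.564366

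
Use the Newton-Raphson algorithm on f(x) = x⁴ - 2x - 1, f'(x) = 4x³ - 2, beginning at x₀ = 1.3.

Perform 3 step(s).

f(x) = x⁴ - 2x - 1
f'(x) = 4x³ - 2
x₀ = 1.3

Newton-Raphson formula: x_{n+1} = x_n - f(x_n)/f'(x_n)

Iteration 1:
  f(1.300000) = -0.743900
  f'(1.300000) = 6.788000
  x_1 = 1.300000 - (-0.743900)/6.788000 = 1.409590
Iteration 2:
  f(1.409590) = 0.128771
  f'(1.409590) = 9.203116
  x_2 = 1.409590 - 0.128771/9.203116 = 1.395598
Iteration 3:
  f(1.395598) = 0.002319
  f'(1.395598) = 8.872799
  x_3 = 1.395598 - 0.002319/8.872799 = 1.395337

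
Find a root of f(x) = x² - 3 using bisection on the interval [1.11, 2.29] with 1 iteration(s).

f(x) = x² - 3
Initial interval: [1.11, 2.29]

Iteration 1:
  c_1 = (1.110000 + 2.290000)/2 = 1.700000
  f(c_1) = f(1.700000) = -0.110000
  f(a) × f(c) ≥ 0, new interval: [1.700000, 2.290000]

After 1 iteration(s), the approximation is c_1 = 1.700000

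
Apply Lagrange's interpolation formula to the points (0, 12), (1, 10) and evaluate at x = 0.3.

Lagrange interpolation formula:
P(x) = Σ yᵢ × Lᵢ(x)
where Lᵢ(x) = Π_{j≠i} (x - xⱼ)/(xᵢ - xⱼ)

L_0(0.3) = (0.3 - 1)/(0 - 1) = 0.700000
L_1(0.3) = (0.3 - 0)/(1 - 0) = 0.300000

P(0.3) = 12×L_0(0.3) + 10×L_1(0.3)
P(0.3) = 11.400000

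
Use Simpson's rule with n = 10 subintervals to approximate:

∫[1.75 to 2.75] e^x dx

f(x) = e^x
a = 1.75, b = 2.75, n = 10
h = (b - a)/n = 0.100000

Simpson's rule: (h/3)[f(x₀) + 4f(x₁) + 2f(x₂) + ... + f(xₙ)]

x_0 = 1.7500, f(x_0) = 5.754603, coefficient = 1
x_1 = 1.8500, f(x_1) = 6.359820, coefficient = 4
x_2 = 1.9500, f(x_2) = 7.028688, coefficient = 2
x_3 = 2.0500, f(x_3) = 7.767901, coefficient = 4
x_4 = 2.1500, f(x_4) = 8.584858, coefficient = 2
x_5 = 2.2500, f(x_5) = 9.487736, coefficient = 4
x_6 = 2.3500, f(x_6) = 10.485570, coefficient = 2
x_7 = 2.4500, f(x_7) = 11.588347, coefficient = 4
x_8 = 2.5500, f(x_8) = 12.807104, coefficient = 2
x_9 = 2.6500, f(x_9) = 14.154039, coefficient = 4
x_10 = 2.7500, f(x_10) = 15.642632, coefficient = 1

I ≈ (0.100000/3) × 296.641041 = 9.888035
Exact value: 9.888029
Error: 0.000005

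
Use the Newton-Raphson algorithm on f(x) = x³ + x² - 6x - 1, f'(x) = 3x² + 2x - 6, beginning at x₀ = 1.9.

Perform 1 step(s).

f(x) = x³ + x² - 6x - 1
f'(x) = 3x² + 2x - 6
x₀ = 1.9

Newton-Raphson formula: x_{n+1} = x_n - f(x_n)/f'(x_n)

Iteration 1:
  f(1.900000) = -1.931000
  f'(1.900000) = 8.630000
  x_1 = 1.900000 - (-1.931000)/8.630000 = 2.123754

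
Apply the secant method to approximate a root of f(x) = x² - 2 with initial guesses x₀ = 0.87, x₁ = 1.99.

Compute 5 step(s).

f(x) = x² - 2
x₀ = 0.87, x₁ = 1.99

Secant formula: x_{n+1} = x_n - f(x_n)(x_n - x_{n-1})/(f(x_n) - f(x_{n-1}))

Iteration 1:
  f(0.870000) = -1.243100
  f(1.990000) = 1.960100
  x_2 = 1.990000 - 1.960100×(1.990000 - 0.870000)/(1.960100 - (-1.243100))
       = 1.304650
Iteration 2:
  f(1.990000) = 1.960100
  f(1.304650) = -0.297887
  x_3 = 1.304650 - (-0.297887)×(1.304650 - 1.990000)/(-0.297887 - 1.960100)
       = 1.395066
Iteration 3:
  f(1.304650) = -0.297887
  f(1.395066) = -0.053791
  x_4 = 1.395066 - (-0.053791)×(1.395066 - 1.304650)/(-0.053791 - (-0.297887))
       = 1.414991
Iteration 4:
  f(1.395066) = -0.053791
  f(1.414991) = 0.002199
  x_5 = 1.414991 - 0.002199×(1.414991 - 1.395066)/(0.002199 - (-0.053791))
       = 1.414208
Iteration 5:
  f(1.414991) = 0.002199
  f(1.414208) = -0.000015
  x_6 = 1.414208 - (-0.000015)×(1.414208 - 1.414991)/(-0.000015 - 0.002199)
       = 1.414214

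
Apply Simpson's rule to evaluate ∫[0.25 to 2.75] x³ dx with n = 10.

f(x) = x³
a = 0.25, b = 2.75, n = 10
h = (b - a)/n = 0.250000

Simpson's rule: (h/3)[f(x₀) + 4f(x₁) + 2f(x₂) + ... + f(xₙ)]

x_0 = 0.2500, f(x_0) = 0.015625, coefficient = 1
x_1 = 0.5000, f(x_1) = 0.125000, coefficient = 4
x_2 = 0.7500, f(x_2) = 0.421875, coefficient = 2
x_3 = 1.0000, f(x_3) = 1.000000, coefficient = 4
x_4 = 1.2500, f(x_4) = 1.953125, coefficient = 2
x_5 = 1.5000, f(x_5) = 3.375000, coefficient = 4
x_6 = 1.7500, f(x_6) = 5.359375, coefficient = 2
x_7 = 2.0000, f(x_7) = 8.000000, coefficient = 4
x_8 = 2.2500, f(x_8) = 11.390625, coefficient = 2
x_9 = 2.5000, f(x_9) = 15.625000, coefficient = 4
x_10 = 2.7500, f(x_10) = 20.796875, coefficient = 1

I ≈ (0.250000/3) × 171.562500 = 14.296875
Exact value: 14.296875
Error: 0.000000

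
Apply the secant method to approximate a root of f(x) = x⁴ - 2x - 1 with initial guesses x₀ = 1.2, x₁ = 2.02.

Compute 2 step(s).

f(x) = x⁴ - 2x - 1
x₀ = 1.2, x₁ = 2.02

Secant formula: x_{n+1} = x_n - f(x_n)(x_n - x_{n-1})/(f(x_n) - f(x_{n-1}))

Iteration 1:
  f(1.200000) = -1.326400
  f(2.020000) = 11.609664
  x_2 = 2.020000 - 11.609664×(2.020000 - 1.200000)/(11.609664 - (-1.326400))
       = 1.284079
Iteration 2:
  f(2.020000) = 11.609664
  f(1.284079) = -0.849424
  x_3 = 1.284079 - (-0.849424)×(1.284079 - 2.020000)/(-0.849424 - 11.609664)
       = 1.334252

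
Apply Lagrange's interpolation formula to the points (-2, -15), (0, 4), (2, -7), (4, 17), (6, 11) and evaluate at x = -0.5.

Lagrange interpolation formula:
P(x) = Σ yᵢ × Lᵢ(x)
where Lᵢ(x) = Π_{j≠i} (x - xⱼ)/(xᵢ - xⱼ)

L_0(-0.5) = (-0.5 - 0)/(-2 - 0) × (-0.5 - 2)/(-2 - 2) × (-0.5 - 4)/(-2 - 4) × (-0.5 - 6)/(-2 - 6) = 0.095215
L_1(-0.5) = (-0.5 - (-2))/(0 - (-2)) × (-0.5 - 2)/(0 - 2) × (-0.5 - 4)/(0 - 4) × (-0.5 - 6)/(0 - 6) = 1.142578
L_2(-0.5) = (-0.5 - (-2))/(2 - (-2)) × (-0.5 - 0)/(2 - 0) × (-0.5 - 4)/(2 - 4) × (-0.5 - 6)/(2 - 6) = -0.342773
L_3(-0.5) = (-0.5 - (-2))/(4 - (-2)) × (-0.5 - 0)/(4 - 0) × (-0.5 - 2)/(4 - 2) × (-0.5 - 6)/(4 - 6) = 0.126953
L_4(-0.5) = (-0.5 - (-2))/(6 - (-2)) × (-0.5 - 0)/(6 - 0) × (-0.5 - 2)/(6 - 2) × (-0.5 - 4)/(6 - 4) = -0.021973

P(-0.5) = (-15)×L_0(-0.5) + 4×L_1(-0.5) + (-7)×L_2(-0.5) + 17×L_3(-0.5) + 11×L_4(-0.5)
P(-0.5) = 7.458008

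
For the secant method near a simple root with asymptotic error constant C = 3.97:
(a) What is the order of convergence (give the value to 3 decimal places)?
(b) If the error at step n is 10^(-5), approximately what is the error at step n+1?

(a) Secant method has superlinear convergence with order φ = (1+√5)/2 ≈ 1.618.
    This means |e_{n+1}| ≈ C|e_n|^1.618.

(b) With |e_n| = 10^(-5) and C = 3.97:
    |e_{n+1}| ≈ 3.97 × (10^(-5))^1.618 = 3.97 × 10^(-8.09)

(a) ≈ 1.618 (golden ratio); (b) |e_{n+1}| ≈ 3.226e-08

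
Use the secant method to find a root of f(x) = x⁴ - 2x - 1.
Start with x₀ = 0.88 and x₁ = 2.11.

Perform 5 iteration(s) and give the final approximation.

f(x) = x⁴ - 2x - 1
x₀ = 0.88, x₁ = 2.11

Secant formula: x_{n+1} = x_n - f(x_n)(x_n - x_{n-1})/(f(x_n) - f(x_{n-1}))

Iteration 1:
  f(0.880000) = -2.160305
  f(2.110000) = 14.601194
  x_2 = 2.110000 - 14.601194×(2.110000 - 0.880000)/(14.601194 - (-2.160305))
       = 1.038528
Iteration 2:
  f(2.110000) = 14.601194
  f(1.038528) = -1.913805
  x_3 = 1.038528 - (-1.913805)×(1.038528 - 2.110000)/(-1.913805 - 14.601194)
       = 1.162694
Iteration 3:
  f(1.038528) = -1.913805
  f(1.162694) = -1.497871
  x_4 = 1.162694 - (-1.497871)×(1.162694 - 1.038528)/(-1.497871 - (-1.913805))
       = 1.609840
Iteration 4:
  f(1.162694) = -1.497871
  f(1.609840) = 2.496632
  x_5 = 1.609840 - 2.496632×(1.609840 - 1.162694)/(2.496632 - (-1.497871))
       = 1.330366
Iteration 5:
  f(1.609840) = 2.496632
  f(1.330366) = -0.528279
  x_6 = 1.330366 - (-0.528279)×(1.330366 - 1.609840)/(-0.528279 - 2.496632)
       = 1.379174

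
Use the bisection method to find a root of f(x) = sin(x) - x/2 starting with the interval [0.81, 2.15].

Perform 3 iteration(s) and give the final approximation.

f(x) = sin(x) - x/2
Initial interval: [0.81, 2.15]

Iteration 1:
  c_1 = (0.810000 + 2.150000)/2 = 1.480000
  f(c_1) = f(1.480000) = 0.255881
  f(a) × f(c) ≥ 0, new interval: [1.480000, 2.150000]
Iteration 2:
  c_2 = (1.480000 + 2.150000)/2 = 1.815000
  f(c_2) = f(1.815000) = 0.062830
  f(a) × f(c) ≥ 0, new interval: [1.815000, 2.150000]
Iteration 3:
  c_3 = (1.815000 + 2.150000)/2 = 1.982500
  f(c_3) = f(1.982500) = -0.074810
  f(a) × f(c) < 0, new interval: [1.815000, 1.982500]

After 3 iteration(s), the approximation is c_3 = 1.982500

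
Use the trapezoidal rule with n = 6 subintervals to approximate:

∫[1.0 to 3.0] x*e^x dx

f(x) = x*e^x
a = 1.0, b = 3.0, n = 6
h = (b - a)/n = 0.333333

Trapezoidal rule: (h/2)[f(x₀) + 2f(x₁) + 2f(x₂) + ... + f(xₙ)]

x_0 = 1.0000, f(x_0) = 2.718282, coefficient = 1
x_1 = 1.3333, f(x_1) = 5.058224, coefficient = 2
x_2 = 1.6667, f(x_2) = 8.824150, coefficient = 2
x_3 = 2.0000, f(x_3) = 14.778112, coefficient = 2
x_4 = 2.3333, f(x_4) = 24.061937, coefficient = 2
x_5 = 2.6667, f(x_5) = 38.378443, coefficient = 2
x_6 = 3.0000, f(x_6) = 60.256611, coefficient = 1

I ≈ (0.333333/2) × 245.176624 = 40.862771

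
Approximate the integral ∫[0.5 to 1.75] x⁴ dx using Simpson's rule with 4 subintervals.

f(x) = x⁴
a = 0.5, b = 1.75, n = 4
h = (b - a)/n = 0.312500

Simpson's rule: (h/3)[f(x₀) + 4f(x₁) + 2f(x₂) + ... + f(xₙ)]

x_0 = 0.5000, f(x_0) = 0.062500, coefficient = 1
x_1 = 0.8125, f(x_1) = 0.435806, coefficient = 4
x_2 = 1.1250, f(x_2) = 1.601807, coefficient = 2
x_3 = 1.4375, f(x_3) = 4.270035, coefficient = 4
x_4 = 1.7500, f(x_4) = 9.378906, coefficient = 1

I ≈ (0.312500/3) × 31.468384 = 3.277957
Exact value: 3.276367
Error: 0.001589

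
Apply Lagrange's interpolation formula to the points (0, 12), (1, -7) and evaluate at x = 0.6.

Lagrange interpolation formula:
P(x) = Σ yᵢ × Lᵢ(x)
where Lᵢ(x) = Π_{j≠i} (x - xⱼ)/(xᵢ - xⱼ)

L_0(0.6) = (0.6 - 1)/(0 - 1) = 0.400000
L_1(0.6) = (0.6 - 0)/(1 - 0) = 0.600000

P(0.6) = 12×L_0(0.6) + (-7)×L_1(0.6)
P(0.6) = 0.600000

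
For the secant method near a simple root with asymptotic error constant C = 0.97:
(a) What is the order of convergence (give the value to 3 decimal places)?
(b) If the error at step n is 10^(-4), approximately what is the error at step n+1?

(a) Secant method has superlinear convergence with order φ = (1+√5)/2 ≈ 1.618.
    This means |e_{n+1}| ≈ C|e_n|^1.618.

(b) With |e_n| = 10^(-4) and C = 0.97:
    |e_{n+1}| ≈ 0.97 × (10^(-4))^1.618 = 0.97 × 10^(-6.47)

(a) ≈ 1.618 (golden ratio); (b) |e_{n+1}| ≈ 3.271e-07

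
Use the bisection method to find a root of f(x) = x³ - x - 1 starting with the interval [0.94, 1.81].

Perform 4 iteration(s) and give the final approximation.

f(x) = x³ - x - 1
Initial interval: [0.94, 1.81]

Iteration 1:
  c_1 = (0.940000 + 1.810000)/2 = 1.375000
  f(c_1) = f(1.375000) = 0.224609
  f(a) × f(c) < 0, new interval: [0.940000, 1.375000]
Iteration 2:
  c_2 = (0.940000 + 1.375000)/2 = 1.157500
  f(c_2) = f(1.157500) = -0.606674
  f(a) × f(c) ≥ 0, new interval: [1.157500, 1.375000]
Iteration 3:
  c_3 = (1.157500 + 1.375000)/2 = 1.266250
  f(c_3) = f(1.266250) = -0.235959
  f(a) × f(c) ≥ 0, new interval: [1.266250, 1.375000]
Iteration 4:
  c_4 = (1.266250 + 1.375000)/2 = 1.320625
  f(c_4) = f(1.320625) = -0.017388
  f(a) × f(c) ≥ 0, new interval: [1.320625, 1.375000]

After 4 iteration(s), the approximation is c_4 = 1.320625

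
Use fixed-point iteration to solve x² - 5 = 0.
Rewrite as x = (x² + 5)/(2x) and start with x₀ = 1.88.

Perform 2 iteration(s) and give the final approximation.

Equation: x² - 5 = 0
Fixed-point form: x = (x² + 5)/(2x)
x₀ = 1.88

x_1 = g(1.880000) = 2.269787
x_2 = g(2.269787) = 2.236318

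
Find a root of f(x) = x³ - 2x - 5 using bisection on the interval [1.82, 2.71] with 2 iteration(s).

f(x) = x³ - 2x - 5
Initial interval: [1.82, 2.71]

Iteration 1:
  c_1 = (1.820000 + 2.710000)/2 = 2.265000
  f(c_1) = f(2.265000) = 2.089960
  f(a) × f(c) < 0, new interval: [1.820000, 2.265000]
Iteration 2:
  c_2 = (1.820000 + 2.265000)/2 = 2.042500
  f(c_2) = f(2.042500) = -0.564086
  f(a) × f(c) ≥ 0, new interval: [2.042500, 2.265000]

After 2 iteration(s), the approximation is c_2 = 2.042500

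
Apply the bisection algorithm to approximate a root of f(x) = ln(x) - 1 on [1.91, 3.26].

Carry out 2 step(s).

f(x) = ln(x) - 1
Initial interval: [1.91, 3.26]

Iteration 1:
  c_1 = (1.910000 + 3.260000)/2 = 2.585000
  f(c_1) = f(2.585000) = -0.050274
  f(a) × f(c) ≥ 0, new interval: [2.585000, 3.260000]
Iteration 2:
  c_2 = (2.585000 + 3.260000)/2 = 2.922500
  f(c_2) = f(2.922500) = 0.072439
  f(a) × f(c) < 0, new interval: [2.585000, 2.922500]

After 2 iteration(s), the approximation is c_2 = 2.922500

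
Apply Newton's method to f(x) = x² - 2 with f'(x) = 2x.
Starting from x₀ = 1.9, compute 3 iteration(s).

f(x) = x² - 2
f'(x) = 2x
x₀ = 1.9

Newton-Raphson formula: x_{n+1} = x_n - f(x_n)/f'(x_n)

Iteration 1:
  f(1.900000) = 1.610000
  f'(1.900000) = 3.800000
  x_1 = 1.900000 - 1.610000/3.800000 = 1.476316
Iteration 2:
  f(1.476316) = 0.179508
  f'(1.476316) = 2.952632
  x_2 = 1.476316 - 0.179508/2.952632 = 1.415520
Iteration 3:
  f(1.415520) = 0.003696
  f'(1.415520) = 2.831039
  x_3 = 1.415520 - 0.003696/2.831039 = 1.414214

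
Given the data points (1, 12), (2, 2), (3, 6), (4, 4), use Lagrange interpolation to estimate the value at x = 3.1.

Lagrange interpolation formula:
P(x) = Σ yᵢ × Lᵢ(x)
where Lᵢ(x) = Π_{j≠i} (x - xⱼ)/(xᵢ - xⱼ)

L_0(3.1) = (3.1 - 2)/(1 - 2) × (3.1 - 3)/(1 - 3) × (3.1 - 4)/(1 - 4) = 0.016500
L_1(3.1) = (3.1 - 1)/(2 - 1) × (3.1 - 3)/(2 - 3) × (3.1 - 4)/(2 - 4) = -0.094500
L_2(3.1) = (3.1 - 1)/(3 - 1) × (3.1 - 2)/(3 - 2) × (3.1 - 4)/(3 - 4) = 1.039500
L_3(3.1) = (3.1 - 1)/(4 - 1) × (3.1 - 2)/(4 - 2) × (3.1 - 3)/(4 - 3) = 0.038500

P(3.1) = 12×L_0(3.1) + 2×L_1(3.1) + 6×L_2(3.1) + 4×L_3(3.1)
P(3.1) = 6.400000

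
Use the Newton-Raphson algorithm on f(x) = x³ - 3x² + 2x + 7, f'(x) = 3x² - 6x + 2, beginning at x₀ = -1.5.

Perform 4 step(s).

f(x) = x³ - 3x² + 2x + 7
f'(x) = 3x² - 6x + 2
x₀ = -1.5

Newton-Raphson formula: x_{n+1} = x_n - f(x_n)/f'(x_n)

Iteration 1:
  f(-1.500000) = -6.125000
  f'(-1.500000) = 17.750000
  x_1 = -1.500000 - (-6.125000)/17.750000 = -1.154930
Iteration 2:
  f(-1.154930) = -0.851963
  f'(-1.154930) = 12.931164
  x_2 = -1.154930 - (-0.851963)/12.931164 = -1.089045
Iteration 3:
  f(-1.089045) = -0.027776
  f'(-1.089045) = 12.092328
  x_3 = -1.089045 - (-0.027776)/12.092328 = -1.086748
Iteration 4:
  f(-1.086748) = -0.000033
  f'(-1.086748) = 12.063553
  x_4 = -1.086748 - (-0.000033)/12.063553 = -1.086745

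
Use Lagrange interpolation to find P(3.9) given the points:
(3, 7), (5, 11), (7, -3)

Lagrange interpolation formula:
P(x) = Σ yᵢ × Lᵢ(x)
where Lᵢ(x) = Π_{j≠i} (x - xⱼ)/(xᵢ - xⱼ)

L_0(3.9) = (3.9 - 5)/(3 - 5) × (3.9 - 7)/(3 - 7) = 0.426250
L_1(3.9) = (3.9 - 3)/(5 - 3) × (3.9 - 7)/(5 - 7) = 0.697500
L_2(3.9) = (3.9 - 3)/(7 - 3) × (3.9 - 5)/(7 - 5) = -0.123750

P(3.9) = 7×L_0(3.9) + 11×L_1(3.9) + (-3)×L_2(3.9)
P(3.9) = 11.027500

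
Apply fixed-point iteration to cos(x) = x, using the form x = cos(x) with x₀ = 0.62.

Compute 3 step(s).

Equation: cos(x) = x
Fixed-point form: x = cos(x)
x₀ = 0.62

x_1 = g(0.620000) = 0.813878
x_2 = g(0.813878) = 0.686684
x_3 = g(0.686684) = 0.773352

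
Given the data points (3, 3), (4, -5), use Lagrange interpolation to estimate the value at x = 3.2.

Lagrange interpolation formula:
P(x) = Σ yᵢ × Lᵢ(x)
where Lᵢ(x) = Π_{j≠i} (x - xⱼ)/(xᵢ - xⱼ)

L_0(3.2) = (3.2 - 4)/(3 - 4) = 0.800000
L_1(3.2) = (3.2 - 3)/(4 - 3) = 0.200000

P(3.2) = 3×L_0(3.2) + (-5)×L_1(3.2)
P(3.2) = 1.400000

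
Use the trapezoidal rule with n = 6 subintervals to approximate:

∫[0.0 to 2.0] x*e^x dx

f(x) = x*e^x
a = 0.0, b = 2.0, n = 6
h = (b - a)/n = 0.333333

Trapezoidal rule: (h/2)[f(x₀) + 2f(x₁) + 2f(x₂) + ... + f(xₙ)]

x_0 = 0.0000, f(x_0) = 0.000000, coefficient = 1
x_1 = 0.3333, f(x_1) = 0.465204, coefficient = 2
x_2 = 0.6667, f(x_2) = 1.298489, coefficient = 2
x_3 = 1.0000, f(x_3) = 2.718282, coefficient = 2
x_4 = 1.3333, f(x_4) = 5.058224, coefficient = 2
x_5 = 1.6667, f(x_5) = 8.824150, coefficient = 2
x_6 = 2.0000, f(x_6) = 14.778112, coefficient = 1

I ≈ (0.333333/2) × 51.506811 = 8.584468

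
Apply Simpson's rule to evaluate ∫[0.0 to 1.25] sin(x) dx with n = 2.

f(x) = sin(x)
a = 0.0, b = 1.25, n = 2
h = (b - a)/n = 0.625000

Simpson's rule: (h/3)[f(x₀) + 4f(x₁) + 2f(x₂) + ... + f(xₙ)]

x_0 = 0.0000, f(x_0) = 0.000000, coefficient = 1
x_1 = 0.6250, f(x_1) = 0.585097, coefficient = 4
x_2 = 1.2500, f(x_2) = 0.948985, coefficient = 1

I ≈ (0.625000/3) × 3.289374 = 0.685286
Exact value: 0.684678
Error: 0.000609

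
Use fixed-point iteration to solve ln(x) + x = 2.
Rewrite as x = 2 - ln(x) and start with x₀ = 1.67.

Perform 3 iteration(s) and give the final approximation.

Equation: ln(x) + x = 2
Fixed-point form: x = 2 - ln(x)
x₀ = 1.67

x_1 = g(1.670000) = 1.487176
x_2 = g(1.487176) = 1.603121
x_3 = g(1.603121) = 1.528048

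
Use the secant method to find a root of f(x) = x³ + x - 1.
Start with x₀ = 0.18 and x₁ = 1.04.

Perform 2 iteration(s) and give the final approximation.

f(x) = x³ + x - 1
x₀ = 0.18, x₁ = 1.04

Secant formula: x_{n+1} = x_n - f(x_n)(x_n - x_{n-1})/(f(x_n) - f(x_{n-1}))

Iteration 1:
  f(0.180000) = -0.814168
  f(1.040000) = 1.164864
  x_2 = 1.040000 - 1.164864×(1.040000 - 0.180000)/(1.164864 - (-0.814168))
       = 0.533801
Iteration 2:
  f(1.040000) = 1.164864
  f(0.533801) = -0.314095
  x_3 = 0.533801 - (-0.314095)×(0.533801 - 1.040000)/(-0.314095 - 1.164864)
       = 0.641306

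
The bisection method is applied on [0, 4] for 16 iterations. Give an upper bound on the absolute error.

Bisection error bound: |error| ≤ (b-a)/2^n
|error| ≤ (4 - 0)/2^16 = 4/2^16
|error| ≤ 0.0000610352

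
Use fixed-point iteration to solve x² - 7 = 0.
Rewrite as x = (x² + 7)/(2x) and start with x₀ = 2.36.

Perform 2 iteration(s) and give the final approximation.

Equation: x² - 7 = 0
Fixed-point form: x = (x² + 7)/(2x)
x₀ = 2.36

x_1 = g(2.360000) = 2.663051
x_2 = g(2.663051) = 2.645808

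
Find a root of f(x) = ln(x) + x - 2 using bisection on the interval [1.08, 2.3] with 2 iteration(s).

f(x) = ln(x) + x - 2
Initial interval: [1.08, 2.3]

Iteration 1:
  c_1 = (1.080000 + 2.300000)/2 = 1.690000
  f(c_1) = f(1.690000) = 0.214729
  f(a) × f(c) < 0, new interval: [1.080000, 1.690000]
Iteration 2:
  c_2 = (1.080000 + 1.690000)/2 = 1.385000
  f(c_2) = f(1.385000) = -0.289300
  f(a) × f(c) ≥ 0, new interval: [1.385000, 1.690000]

After 2 iteration(s), the approximation is c_2 = 1.385000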